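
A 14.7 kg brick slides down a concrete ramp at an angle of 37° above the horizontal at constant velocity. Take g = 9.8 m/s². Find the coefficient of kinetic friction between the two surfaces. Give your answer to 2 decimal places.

0.75

At constant velocity the net force along the incline is zero: mg sin 37° = μ mg cos 37°.
So μ = tan 37° = 0.6018 / 0.7986 = 0.7536.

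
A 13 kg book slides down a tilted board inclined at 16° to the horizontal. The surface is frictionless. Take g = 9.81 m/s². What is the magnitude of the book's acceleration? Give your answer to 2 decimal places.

2.70 m/s²

Resolving the weight along the incline: the component pulling the book down the slope is mg sin 16° = 13 × 9.81 × 0.2756 = 35.147 N, and the normal force is N = mg cos 16° = 13 × 9.81 × 0.9613 = 122.595 N.
With no friction the net force along the incline is 35.147 N, so a = g sin 16° = 35.147 / 13 = 2.7036 m/s².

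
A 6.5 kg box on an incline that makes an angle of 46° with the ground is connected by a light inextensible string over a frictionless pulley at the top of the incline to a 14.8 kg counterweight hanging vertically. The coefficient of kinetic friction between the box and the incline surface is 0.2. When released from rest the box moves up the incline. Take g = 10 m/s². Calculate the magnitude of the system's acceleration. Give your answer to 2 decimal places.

For the box on the incline: the weight component along the slope is m₁g sin 46° = 6.5 × 10 × 0.7193 = 46.755 N and the normal force is N = m₁g cos 46° = 45.153 N.
Kinetic friction opposes the box's motion up the incline: f = μN = 0.2 × 45.153 = 9.031 N acting down the slope.
Newton's second law for the box (up-slope positive): T − 46.755 − 9.031 = 6.5 a. For the hanging counterweight (downward positive): 14.8 × 10 − T = 14.8 a.
Adding the two equations eliminates T: 92.214 = 21.3 a, so a = 4.3293 m/s².

4.33 m/s²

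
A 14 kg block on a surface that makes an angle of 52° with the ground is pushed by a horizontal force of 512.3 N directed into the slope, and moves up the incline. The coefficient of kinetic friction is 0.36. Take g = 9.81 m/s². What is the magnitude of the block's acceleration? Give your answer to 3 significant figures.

The horizontal push has components F cos 52° = 512.3 × 0.6157 = 315.423 N up the incline and F sin 52° = 512.3 × 0.7880 = 403.692 N pressing into the surface.
The normal force is therefore N = mg cos 52° + F sin 52° = 84.560 + 403.692 = 488.252 N, and kinetic friction down the slope is μN = 0.36 × 488.252 = 175.771 N.
Along the incline: F cos 52° − mg sin 52° − μN = ma, so 315.423 − 108.224 − 175.771 = 14 a, giving a = 2.2449 m/s².

2.24 m/s²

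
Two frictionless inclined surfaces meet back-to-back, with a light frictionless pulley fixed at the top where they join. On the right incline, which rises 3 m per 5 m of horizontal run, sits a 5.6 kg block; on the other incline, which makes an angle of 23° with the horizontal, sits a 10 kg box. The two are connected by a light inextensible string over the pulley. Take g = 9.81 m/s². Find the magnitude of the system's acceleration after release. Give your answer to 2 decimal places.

0.65 m/s²

Resolve each weight along its own incline: the 5.6 kg mass has component 5.6 × 9.81 × sin 30.96° = 28.264 N down its slope, and the 10 kg mass has 10 × 9.81 × sin 23° = 38.331 N down its slope.
The 10 kg side's 38.331 N exceeds the other side's 28.264 N, so that mass slides down and the 5.6 kg mass slides up. Taking that direction as positive, Newton's second law for the whole system gives 38.331 − 28.264 = (5.6 + 10) a, so a = 10.067 / 15.6 = 0.6453 m/s².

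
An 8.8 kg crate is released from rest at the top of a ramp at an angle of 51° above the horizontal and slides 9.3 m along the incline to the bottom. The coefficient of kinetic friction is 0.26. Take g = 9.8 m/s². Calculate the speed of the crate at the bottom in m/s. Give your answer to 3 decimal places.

The weight component along the incline is mg sin 51° = 67.021 N and the normal force is N = mg cos 51° = 54.273 N.
Friction up the slope is f = μN = 0.26 × 54.273 = 14.111 N, so the net downslope force is 67.021 − 14.111 = 52.910 N and a = 52.910 / 8.8 = 6.0125 m/s².
Starting from rest over a distance of 9.3 m, v² = 2aL = 2 × 6.0125 × 9.3 = 111.8325, so v = 10.5751 m/s.

10.575 m/s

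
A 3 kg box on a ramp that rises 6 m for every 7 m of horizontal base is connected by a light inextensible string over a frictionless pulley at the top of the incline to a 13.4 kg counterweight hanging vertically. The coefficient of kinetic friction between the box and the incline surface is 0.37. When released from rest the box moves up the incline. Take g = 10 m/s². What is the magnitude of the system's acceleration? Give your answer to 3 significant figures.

For the box on the incline: the weight component along the slope is m₁g sin 40.60° = 3 × 10 × 0.6508 = 19.524 N and the normal force is N = m₁g cos 40.60° = 22.778 N.
Kinetic friction opposes the box's motion up the incline: f = μN = 0.37 × 22.778 = 8.428 N acting down the slope.
Newton's second law for the box (up-slope positive): T − 19.524 − 8.428 = 3 a. For the hanging counterweight (downward positive): 13.4 × 10 − T = 13.4 a.
Adding the two equations eliminates T: 106.048 = 16.4 a, so a = 6.4663 m/s².

6.47 m/s²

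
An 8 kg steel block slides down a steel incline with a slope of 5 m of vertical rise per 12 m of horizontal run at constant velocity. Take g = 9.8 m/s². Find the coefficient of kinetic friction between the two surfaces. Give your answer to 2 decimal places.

At constant velocity the net force along the incline is zero: mg sin 22.62° = μ mg cos 22.62°.
So μ = tan 22.62° = 0.3846 / 0.9231 = 0.4166.

0.42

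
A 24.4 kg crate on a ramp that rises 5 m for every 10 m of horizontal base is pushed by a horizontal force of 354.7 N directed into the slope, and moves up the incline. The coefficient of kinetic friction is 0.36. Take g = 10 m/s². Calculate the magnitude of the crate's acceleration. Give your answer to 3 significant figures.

2.97 m/s²

The horizontal push has components F cos 26.57° = 354.7 × 0.8944 = 317.244 N up the incline and F sin 26.57° = 354.7 × 0.4472 = 158.622 N pressing into the surface.
The normal force is therefore N = mg cos 26.57° + F sin 26.57° = 218.234 + 158.622 = 376.856 N, and kinetic friction down the slope is μN = 0.36 × 376.856 = 135.668 N.
Along the incline: F cos 26.57° − mg sin 26.57° − μN = ma, so 317.244 − 109.117 − 135.668 = 24.4 a, giving a = 2.9696 m/s².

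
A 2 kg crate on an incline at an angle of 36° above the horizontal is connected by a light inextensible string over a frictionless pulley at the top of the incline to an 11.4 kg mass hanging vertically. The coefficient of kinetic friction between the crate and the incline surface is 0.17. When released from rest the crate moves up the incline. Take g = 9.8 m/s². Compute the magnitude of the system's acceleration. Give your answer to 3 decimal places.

7.276 m/s²

For the crate on the incline: the weight component along the slope is m₁g sin 36° = 2 × 9.8 × 0.5878 = 11.521 N and the normal force is N = m₁g cos 36° = 15.857 N.
Kinetic friction opposes the crate's motion up the incline: f = μN = 0.17 × 15.857 = 2.696 N acting down the slope.
Newton's second law for the crate (up-slope positive): T − 11.521 − 2.696 = 2 a. For the hanging mass (downward positive): 11.4 × 9.8 − T = 11.4 a.
Adding the two equations eliminates T: 97.503 = 13.4 a, so a = 7.2763 m/s².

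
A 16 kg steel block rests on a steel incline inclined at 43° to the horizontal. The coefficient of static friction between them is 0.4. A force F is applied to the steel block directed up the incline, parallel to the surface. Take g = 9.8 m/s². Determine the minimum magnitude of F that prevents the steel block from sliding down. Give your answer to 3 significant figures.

The normal force is N = mg cos 43° = 114.676 N. With F at its minimum the steel block is on the verge of sliding down, so static friction is at its maximum μ_s N = 0.4 × 114.676 = 45.870 N and acts up the slope.
Equilibrium along the incline: F + μ_s N = mg sin 43°, so F = 106.937 − 45.870 = 61.067 N.

61.1 N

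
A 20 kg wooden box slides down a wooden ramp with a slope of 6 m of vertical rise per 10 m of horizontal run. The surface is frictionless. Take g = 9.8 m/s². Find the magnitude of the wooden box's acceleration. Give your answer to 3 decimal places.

Resolving the weight along the incline: the component pulling the wooden box down the slope is mg sin 30.96° = 20 × 9.8 × 0.5145 = 100.842 N, and the normal force is N = mg cos 30.96° = 20 × 9.8 × 0.8575 = 168.070 N.
With no friction the net force along the incline is 100.842 N, so a = g sin 30.96° = 100.842 / 20 = 5.0421 m/s².

5.042 m/s²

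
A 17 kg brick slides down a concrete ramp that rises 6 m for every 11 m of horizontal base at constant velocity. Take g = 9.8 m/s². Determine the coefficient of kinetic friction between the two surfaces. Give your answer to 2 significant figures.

0.55

At constant velocity the net force along the incline is zero: mg sin 28.61° = μ mg cos 28.61°.
So μ = tan 28.61° = 0.4789 / 0.8779 = 0.5455.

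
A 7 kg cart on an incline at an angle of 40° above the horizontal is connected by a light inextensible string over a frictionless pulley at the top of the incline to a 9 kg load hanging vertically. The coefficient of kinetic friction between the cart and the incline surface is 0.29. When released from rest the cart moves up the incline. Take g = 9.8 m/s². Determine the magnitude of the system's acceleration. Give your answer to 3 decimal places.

For the cart on the incline: the weight component along the slope is m₁g sin 40° = 7 × 9.8 × 0.6428 = 44.096 N and the normal force is N = m₁g cos 40° = 52.551 N.
Kinetic friction opposes the cart's motion up the incline: f = μN = 0.29 × 52.551 = 15.240 N acting down the slope.
Newton's second law for the cart (up-slope positive): T − 44.096 − 15.240 = 7 a. For the hanging load (downward positive): 9 × 9.8 − T = 9 a.
Adding the two equations eliminates T: 28.864 = 16 a, so a = 1.8040 m/s².

1.804 m/s²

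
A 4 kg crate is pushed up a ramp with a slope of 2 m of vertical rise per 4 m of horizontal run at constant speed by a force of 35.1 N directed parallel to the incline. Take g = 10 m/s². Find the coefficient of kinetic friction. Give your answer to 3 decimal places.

0.481

At constant speed ΣF = 0 along the incline. The applied 35.1 N acts up the slope; the weight component mg sin 26.57° = 17.889 N and kinetic friction μN both act down the slope.
So 35.1 = 17.889 + μ × 35.777, giving μ = (35.1 − 17.889) / 35.777 = 0.4811.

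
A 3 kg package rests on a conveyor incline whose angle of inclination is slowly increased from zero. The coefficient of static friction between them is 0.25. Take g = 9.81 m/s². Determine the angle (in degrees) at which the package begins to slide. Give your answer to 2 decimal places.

14.04°

At the threshold of sliding, static friction is at its maximum μ_s N and exactly balances the weight component along the incline: mg sin θ = μ_s mg cos θ.
Hence tan θ = μ_s = 0.25, so θ = arctan(0.25) = 14.0362°.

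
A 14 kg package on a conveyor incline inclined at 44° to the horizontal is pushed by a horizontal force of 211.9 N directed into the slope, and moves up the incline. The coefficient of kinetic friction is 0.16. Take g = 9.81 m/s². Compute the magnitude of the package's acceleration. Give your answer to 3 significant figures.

1.26 m/s²

The horizontal push has components F cos 44° = 211.9 × 0.7193 = 152.420 N up the incline and F sin 44° = 211.9 × 0.6947 = 147.207 N pressing into the surface.
The normal force is therefore N = mg cos 44° + F sin 44° = 98.789 + 147.207 = 245.996 N, and kinetic friction down the slope is μN = 0.16 × 245.996 = 39.359 N.
Along the incline: F cos 44° − mg sin 44° − μN = ma, so 152.420 − 95.410 − 39.359 = 14 a, giving a = 1.2608 m/s².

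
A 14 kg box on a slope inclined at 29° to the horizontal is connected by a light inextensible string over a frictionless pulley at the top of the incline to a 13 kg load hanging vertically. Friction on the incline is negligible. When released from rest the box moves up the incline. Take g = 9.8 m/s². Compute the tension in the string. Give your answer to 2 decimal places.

For the box on the incline: the weight component along the slope is m₁g sin 29° = 14 × 9.8 × 0.4848 = 66.515 N and the normal force is N = m₁g cos 29° = 119.998 N.
Newton's second law for the box (up-slope positive): T − 66.515 = 14 a. For the hanging load (downward positive): 13 × 9.8 − T = 13 a.
Adding the two equations eliminates T: 60.885 = 27 a, so a = 2.2550 m/s².
Then from the hanging load's equation, T = 13 × (9.8 − 2.2550) = 98.085 N.

98.09 N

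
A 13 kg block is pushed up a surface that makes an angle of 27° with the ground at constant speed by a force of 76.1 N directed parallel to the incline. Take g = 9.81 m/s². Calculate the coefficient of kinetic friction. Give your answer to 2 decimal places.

At constant speed ΣF = 0 along the incline. The applied 76.1 N acts up the slope; the weight component mg sin 27° = 57.897 N and kinetic friction μN both act down the slope.
So 76.1 = 57.897 + μ × 113.630, giving μ = (76.1 − 57.897) / 113.630 = 0.1602.

0.16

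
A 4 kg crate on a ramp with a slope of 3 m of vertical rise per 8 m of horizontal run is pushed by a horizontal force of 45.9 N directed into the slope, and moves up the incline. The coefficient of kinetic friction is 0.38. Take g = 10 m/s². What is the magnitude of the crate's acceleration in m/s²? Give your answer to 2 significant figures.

The horizontal push has components F cos 20.56° = 45.9 × 0.9363 = 42.976 N up the incline and F sin 20.56° = 45.9 × 0.3511 = 16.115 N pressing into the surface.
The normal force is therefore N = mg cos 20.56° + F sin 20.56° = 37.452 + 16.115 = 53.567 N, and kinetic friction down the slope is μN = 0.38 × 53.567 = 20.355 N.
Along the incline: F cos 20.56° − mg sin 20.56° − μN = ma, so 42.976 − 14.044 − 20.355 = 4 a, giving a = 2.1442 m/s².

2.1 m/s²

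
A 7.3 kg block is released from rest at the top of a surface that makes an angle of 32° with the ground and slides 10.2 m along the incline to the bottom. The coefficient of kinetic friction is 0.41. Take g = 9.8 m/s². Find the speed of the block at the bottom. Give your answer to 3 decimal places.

6.036 m/s

The weight component along the incline is mg sin 32° = 37.910 N and the normal force is N = mg cos 32° = 60.669 N.
Friction up the slope is f = μN = 0.41 × 60.669 = 24.874 N, so the net downslope force is 37.910 − 24.874 = 13.036 N and a = 13.036 / 7.3 = 1.7858 m/s².
Starting from rest over a distance of 10.2 m, v² = 2aL = 2 × 1.7858 × 10.2 = 36.4303, so v = 6.0358 m/s.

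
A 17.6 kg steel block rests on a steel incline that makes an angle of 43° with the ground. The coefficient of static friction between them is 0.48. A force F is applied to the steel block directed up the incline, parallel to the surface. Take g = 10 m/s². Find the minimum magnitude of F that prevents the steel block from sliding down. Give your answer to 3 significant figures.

The normal force is N = mg cos 43° = 128.718 N. With F at its minimum the steel block is on the verge of sliding down, so static friction is at its maximum μ_s N = 0.48 × 128.718 = 61.785 N and acts up the slope.
Equilibrium along the incline: F + μ_s N = mg sin 43°, so F = 120.032 − 61.785 = 58.247 N.

58.2 N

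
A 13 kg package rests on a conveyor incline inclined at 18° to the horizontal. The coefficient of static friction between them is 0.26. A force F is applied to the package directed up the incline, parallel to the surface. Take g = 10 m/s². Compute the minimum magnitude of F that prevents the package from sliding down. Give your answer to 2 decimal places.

8.03 N

The normal force is N = mg cos 18° = 123.637 N. With F at its minimum the package is on the verge of sliding down, so static friction is at its maximum μ_s N = 0.26 × 123.637 = 32.146 N and acts up the slope.
Equilibrium along the incline: F + μ_s N = mg sin 18°, so F = 40.172 − 32.146 = 8.026 N.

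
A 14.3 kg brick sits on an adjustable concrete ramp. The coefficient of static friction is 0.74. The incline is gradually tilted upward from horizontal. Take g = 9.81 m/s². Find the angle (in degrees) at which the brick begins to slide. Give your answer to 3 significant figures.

At the threshold of sliding, static friction is at its maximum μ_s N and exactly balances the weight component along the incline: mg sin θ = μ_s mg cos θ.
Hence tan θ = μ_s = 0.74, so θ = arctan(0.74) = 36.5014°.

36.5°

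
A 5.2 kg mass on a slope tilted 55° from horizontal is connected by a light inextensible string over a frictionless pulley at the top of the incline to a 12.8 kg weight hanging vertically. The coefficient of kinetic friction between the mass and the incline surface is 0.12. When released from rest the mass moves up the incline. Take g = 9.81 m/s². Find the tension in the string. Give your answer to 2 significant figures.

68 N

For the mass on the incline: the weight component along the slope is m₁g sin 55° = 5.2 × 9.81 × 0.8192 = 41.789 N and the normal force is N = m₁g cos 55° = 29.259 N.
Kinetic friction opposes the mass's motion up the incline: f = μN = 0.12 × 29.259 = 3.511 N acting down the slope.
Newton's second law for the mass (up-slope positive): T − 41.789 − 3.511 = 5.2 a. For the hanging weight (downward positive): 12.8 × 9.81 − T = 12.8 a.
Adding the two equations eliminates T: 80.268 = 18 a, so a = 4.4593 m/s².
Then from the hanging weight's equation, T = 12.8 × (9.81 − 4.4593) = 68.489 N.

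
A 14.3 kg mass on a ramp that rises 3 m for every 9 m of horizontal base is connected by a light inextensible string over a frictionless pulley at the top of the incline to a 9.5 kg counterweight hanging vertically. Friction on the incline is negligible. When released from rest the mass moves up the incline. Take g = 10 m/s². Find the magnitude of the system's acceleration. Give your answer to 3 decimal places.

For the mass on the incline: the weight component along the slope is m₁g sin 18.43° = 14.3 × 10 × 0.3162 = 45.217 N and the normal force is N = m₁g cos 18.43° = 135.662 N.
Newton's second law for the mass (up-slope positive): T − 45.217 = 14.3 a. For the hanging counterweight (downward positive): 9.5 × 10 − T = 9.5 a.
Adding the two equations eliminates T: 49.783 = 23.8 a, so a = 2.0917 m/s².

2.092 m/s²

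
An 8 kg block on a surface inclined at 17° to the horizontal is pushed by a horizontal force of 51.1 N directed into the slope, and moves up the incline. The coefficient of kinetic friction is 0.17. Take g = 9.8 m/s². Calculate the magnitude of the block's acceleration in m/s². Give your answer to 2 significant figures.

The horizontal push has components F cos 17° = 51.1 × 0.9563 = 48.867 N up the incline and F sin 17° = 51.1 × 0.2924 = 14.942 N pressing into the surface.
The normal force is therefore N = mg cos 17° + F sin 17° = 74.974 + 14.942 = 89.916 N, and kinetic friction down the slope is μN = 0.17 × 89.916 = 15.286 N.
Along the incline: F cos 17° − mg sin 17° − μN = ma, so 48.867 − 22.924 − 15.286 = 8 a, giving a = 1.3321 m/s².

1.3 m/s²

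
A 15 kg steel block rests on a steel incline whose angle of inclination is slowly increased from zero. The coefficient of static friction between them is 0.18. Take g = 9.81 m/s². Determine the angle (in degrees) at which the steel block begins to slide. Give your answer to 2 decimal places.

10.20°

At the threshold of sliding, static friction is at its maximum μ_s N and exactly balances the weight component along the incline: mg sin θ = μ_s mg cos θ.
Hence tan θ = μ_s = 0.18, so θ = arctan(0.18) = 10.2040°.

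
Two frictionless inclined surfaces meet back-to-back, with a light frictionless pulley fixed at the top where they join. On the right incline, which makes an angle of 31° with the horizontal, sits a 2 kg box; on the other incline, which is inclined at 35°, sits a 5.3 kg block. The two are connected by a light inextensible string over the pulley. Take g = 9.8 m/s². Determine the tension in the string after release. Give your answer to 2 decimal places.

Resolve each weight along its own incline: the 2 kg mass has component 2 × 9.8 × sin 31° = 10.095 N down its slope, and the 5.3 kg mass has 5.3 × 9.8 × sin 35° = 29.792 N down its slope.
The 5.3 kg side's 29.792 N exceeds the other side's 10.095 N, so that mass slides down and the 2 kg mass slides up. Taking that direction as positive, Newton's second law for the whole system gives 29.792 − 10.095 = (2 + 5.3) a, so a = 19.697 / 7.3 = 2.6982 m/s².
For the 2 kg mass (up-slope positive): T − 10.095 = 2 × 2.6982, so T = 15.491 N.

15.49 N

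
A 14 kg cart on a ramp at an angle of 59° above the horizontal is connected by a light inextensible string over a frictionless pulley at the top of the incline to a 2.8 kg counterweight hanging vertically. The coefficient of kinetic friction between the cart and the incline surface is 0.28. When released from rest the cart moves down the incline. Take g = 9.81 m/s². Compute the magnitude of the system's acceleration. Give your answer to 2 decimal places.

For the cart on the incline: the weight component along the slope is m₁g sin 59° = 14 × 9.81 × 0.8572 = 117.728 N and the normal force is N = m₁g cos 59° = 70.735 N.
Kinetic friction opposes the cart's motion down the incline: f = μN = 0.28 × 70.735 = 19.806 N acting up the slope.
Newton's second law for the cart (down-slope positive): 117.728 − 19.806 − T = 14 a. For the hanging counterweight (upward positive): T − 2.8 × 9.81 = 2.8 a.
Adding the two equations eliminates T: 70.454 = 16.8 a, so a = 4.1937 m/s².

4.19 m/s²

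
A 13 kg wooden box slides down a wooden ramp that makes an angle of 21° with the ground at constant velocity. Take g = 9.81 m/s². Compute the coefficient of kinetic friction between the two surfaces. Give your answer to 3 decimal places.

0.384

At constant velocity the net force along the incline is zero: mg sin 21° = μ mg cos 21°.
So μ = tan 21° = 0.3584 / 0.9336 = 0.3839.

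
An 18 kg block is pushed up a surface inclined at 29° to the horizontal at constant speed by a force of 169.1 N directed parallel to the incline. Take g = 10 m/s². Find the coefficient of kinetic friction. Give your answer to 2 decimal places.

0.52

At constant speed ΣF = 0 along the incline. The applied 169.1 N acts up the slope; the weight component mg sin 29° = 87.266 N and kinetic friction μN both act down the slope.
So 169.1 = 87.266 + μ × 157.432, giving μ = (169.1 − 87.266) / 157.432 = 0.5198.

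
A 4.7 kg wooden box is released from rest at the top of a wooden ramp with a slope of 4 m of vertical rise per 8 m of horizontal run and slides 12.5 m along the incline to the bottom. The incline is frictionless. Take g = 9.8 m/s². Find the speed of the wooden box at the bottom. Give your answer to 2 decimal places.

10.47 m/s

The weight component along the incline is mg sin 26.57° = 20.599 N and the normal force is N = mg cos 26.57° = 41.197 N.
With no friction, a = g sin 26.57° = 4.3827 m/s².
Starting from rest over a distance of 12.5 m, v² = 2aL = 2 × 4.3827 × 12.5 = 109.5675, so v = 10.4674 m/s.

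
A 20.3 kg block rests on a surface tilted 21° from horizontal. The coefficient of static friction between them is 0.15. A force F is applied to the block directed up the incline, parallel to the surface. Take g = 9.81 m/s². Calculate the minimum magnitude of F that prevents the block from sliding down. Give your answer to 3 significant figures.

The normal force is N = mg cos 21° = 185.916 N. With F at its minimum the block is on the verge of sliding down, so static friction is at its maximum μ_s N = 0.15 × 185.916 = 27.887 N and acts up the slope.
Equilibrium along the incline: F + μ_s N = mg sin 21°, so F = 71.366 − 27.887 = 43.479 N.

43.5 N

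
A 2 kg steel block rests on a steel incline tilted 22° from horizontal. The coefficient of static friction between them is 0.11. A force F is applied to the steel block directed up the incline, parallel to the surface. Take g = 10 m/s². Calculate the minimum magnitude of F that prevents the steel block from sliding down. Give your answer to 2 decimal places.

5.45 N

The normal force is N = mg cos 22° = 18.544 N. With F at its minimum the steel block is on the verge of sliding down, so static friction is at its maximum μ_s N = 0.11 × 18.544 = 2.040 N and acts up the slope.
Equilibrium along the incline: F + μ_s N = mg sin 22°, so F = 7.492 − 2.040 = 5.452 N.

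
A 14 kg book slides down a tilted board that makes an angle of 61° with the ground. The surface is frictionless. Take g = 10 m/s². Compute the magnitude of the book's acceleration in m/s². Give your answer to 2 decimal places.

Resolving the weight along the incline: the component pulling the book down the slope is mg sin 61° = 14 × 10 × 0.8746 = 122.444 N, and the normal force is N = mg cos 61° = 14 × 10 × 0.4848 = 67.872 N.
With no friction the net force along the incline is 122.444 N, so a = g sin 61° = 122.444 / 14 = 8.7460 m/s².

8.75 m/s²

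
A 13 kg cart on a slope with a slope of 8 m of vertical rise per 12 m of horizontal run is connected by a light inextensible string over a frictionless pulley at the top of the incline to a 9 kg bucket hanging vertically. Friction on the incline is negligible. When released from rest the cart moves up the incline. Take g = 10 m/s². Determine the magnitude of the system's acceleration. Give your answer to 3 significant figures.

0.813 m/s²

For the cart on the incline: the weight component along the slope is m₁g sin 33.69° = 13 × 10 × 0.5547 = 72.111 N and the normal force is N = m₁g cos 33.69° = 108.167 N.
Newton's second law for the cart (up-slope positive): T − 72.111 = 13 a. For the hanging bucket (downward positive): 9 × 10 − T = 9 a.
Adding the two equations eliminates T: 17.889 = 22 a, so a = 0.8131 m/s².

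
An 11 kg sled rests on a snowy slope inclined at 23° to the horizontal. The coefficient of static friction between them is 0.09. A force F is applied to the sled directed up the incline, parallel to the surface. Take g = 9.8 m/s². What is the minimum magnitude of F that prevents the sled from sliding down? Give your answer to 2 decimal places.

33.19 N

The normal force is N = mg cos 23° = 99.230 N. With F at its minimum the sled is on the verge of sliding down, so static friction is at its maximum μ_s N = 0.09 × 99.230 = 8.931 N and acts up the slope.
Equilibrium along the incline: F + μ_s N = mg sin 23°, so F = 42.121 − 8.931 = 33.190 N.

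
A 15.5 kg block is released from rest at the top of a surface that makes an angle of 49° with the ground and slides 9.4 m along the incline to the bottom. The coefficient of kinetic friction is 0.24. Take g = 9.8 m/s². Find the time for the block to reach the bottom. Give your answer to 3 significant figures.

1.79 s

The weight component along the incline is mg sin 49° = 114.640 N and the normal force is N = mg cos 49° = 99.655 N.
Friction up the slope is f = μN = 0.24 × 99.655 = 23.917 N, so the net downslope force is 114.640 − 23.917 = 90.723 N and a = 90.723 / 15.5 = 5.8531 m/s².
Starting from rest, L = ½at², so t = √(2L/a) = √(2 × 9.4 / 5.8531) = 1.7922 s.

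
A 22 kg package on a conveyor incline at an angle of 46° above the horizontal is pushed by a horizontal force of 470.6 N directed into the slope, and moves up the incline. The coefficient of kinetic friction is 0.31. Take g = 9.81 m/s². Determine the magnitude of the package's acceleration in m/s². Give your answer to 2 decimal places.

0.92 m/s²

The horizontal push has components F cos 46° = 470.6 × 0.6947 = 326.926 N up the incline and F sin 46° = 470.6 × 0.7193 = 338.503 N pressing into the surface.
The normal force is therefore N = mg cos 46° + F sin 46° = 149.930 + 338.503 = 488.433 N, and kinetic friction down the slope is μN = 0.31 × 488.433 = 151.414 N.
Along the incline: F cos 46° − mg sin 46° − μN = ma, so 326.926 − 155.239 − 151.414 = 22 a, giving a = 0.9215 m/s².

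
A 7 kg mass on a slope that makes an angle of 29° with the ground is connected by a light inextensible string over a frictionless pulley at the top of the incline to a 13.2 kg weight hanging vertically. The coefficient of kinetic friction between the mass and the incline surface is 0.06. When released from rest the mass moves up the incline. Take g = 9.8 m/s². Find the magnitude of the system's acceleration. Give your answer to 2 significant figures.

4.6 m/s²

For the mass on the incline: the weight component along the slope is m₁g sin 29° = 7 × 9.8 × 0.4848 = 33.257 N and the normal force is N = m₁g cos 29° = 59.999 N.
Kinetic friction opposes the mass's motion up the incline: f = μN = 0.06 × 59.999 = 3.600 N acting down the slope.
Newton's second law for the mass (up-slope positive): T − 33.257 − 3.600 = 7 a. For the hanging weight (downward positive): 13.2 × 9.8 − T = 13.2 a.
Adding the two equations eliminates T: 92.503 = 20.2 a, so a = 4.5794 m/s².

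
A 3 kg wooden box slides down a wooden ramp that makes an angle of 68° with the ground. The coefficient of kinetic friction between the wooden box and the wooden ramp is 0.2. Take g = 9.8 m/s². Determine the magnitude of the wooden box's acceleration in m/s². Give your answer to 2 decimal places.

Resolving the weight along the incline: the component pulling the wooden box down the slope is mg sin 68° = 3 × 9.8 × 0.9272 = 27.260 N, and the normal force is N = mg cos 68° = 3 × 9.8 × 0.3746 = 11.013 N.
Kinetic friction acts up the slope with magnitude f = μN = 0.2 × 11.013 = 2.203 N.
Net force along the incline is 27.260 − 2.203 = 25.057 N, so a = 25.057 / 3 = 8.3523 m/s².

8.35 m/s²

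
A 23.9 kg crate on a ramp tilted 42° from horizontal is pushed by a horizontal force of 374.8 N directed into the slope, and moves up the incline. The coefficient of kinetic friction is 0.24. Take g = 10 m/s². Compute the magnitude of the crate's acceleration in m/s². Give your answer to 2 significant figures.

The horizontal push has components F cos 42° = 374.8 × 0.7431 = 278.514 N up the incline and F sin 42° = 374.8 × 0.6691 = 250.779 N pressing into the surface.
The normal force is therefore N = mg cos 42° + F sin 42° = 177.601 + 250.779 = 428.380 N, and kinetic friction down the slope is μN = 0.24 × 428.380 = 102.811 N.
Along the incline: F cos 42° − mg sin 42° − μN = ma, so 278.514 − 159.915 − 102.811 = 23.9 a, giving a = 0.6606 m/s².

0.66 m/s²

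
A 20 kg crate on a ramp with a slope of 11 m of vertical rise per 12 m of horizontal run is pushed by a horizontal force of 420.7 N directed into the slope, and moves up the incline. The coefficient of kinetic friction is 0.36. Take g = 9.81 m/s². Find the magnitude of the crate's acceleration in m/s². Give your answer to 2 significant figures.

The horizontal push has components F cos 42.51° = 420.7 × 0.7372 = 310.140 N up the incline and F sin 42.51° = 420.7 × 0.6757 = 284.267 N pressing into the surface.
The normal force is therefore N = mg cos 42.51° + F sin 42.51° = 144.639 + 284.267 = 428.906 N, and kinetic friction down the slope is μN = 0.36 × 428.906 = 154.406 N.
Along the incline: F cos 42.51° − mg sin 42.51° − μN = ma, so 310.140 − 132.572 − 154.406 = 20 a, giving a = 1.1581 m/s².

1.2 m/s²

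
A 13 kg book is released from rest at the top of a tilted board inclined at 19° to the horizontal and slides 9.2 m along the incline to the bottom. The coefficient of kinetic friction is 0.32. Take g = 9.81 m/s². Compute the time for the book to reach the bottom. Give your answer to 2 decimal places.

The weight component along the incline is mg sin 19° = 41.520 N and the normal force is N = mg cos 19° = 120.582 N.
Friction up the slope is f = μN = 0.32 × 120.582 = 38.586 N, so the net downslope force is 41.520 − 38.586 = 2.934 N and a = 2.934 / 13 = 0.2257 m/s².
Starting from rest, L = ½at², so t = √(2L/a) = √(2 × 9.2 / 0.2257) = 9.0291 s.

9.03 s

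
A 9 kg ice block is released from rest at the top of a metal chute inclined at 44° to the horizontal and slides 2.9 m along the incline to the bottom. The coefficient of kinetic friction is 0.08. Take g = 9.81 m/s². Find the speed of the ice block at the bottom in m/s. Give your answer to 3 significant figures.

6.02 m/s

The weight component along the incline is mg sin 44° = 61.331 N and the normal force is N = mg cos 44° = 63.511 N.
Friction up the slope is f = μN = 0.08 × 63.511 = 5.081 N, so the net downslope force is 61.331 − 5.081 = 56.250 N and a = 56.250 / 9 = 6.2500 m/s².
Starting from rest over a distance of 2.9 m, v² = 2aL = 2 × 6.2500 × 2.9 = 36.2500, so v = 6.0208 m/s.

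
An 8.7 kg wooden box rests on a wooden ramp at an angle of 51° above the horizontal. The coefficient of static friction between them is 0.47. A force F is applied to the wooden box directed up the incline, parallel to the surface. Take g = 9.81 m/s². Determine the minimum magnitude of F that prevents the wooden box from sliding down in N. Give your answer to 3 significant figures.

41.1 N

The normal force is N = mg cos 51° = 53.711 N. With F at its minimum the wooden box is on the verge of sliding down, so static friction is at its maximum μ_s N = 0.47 × 53.711 = 25.244 N and acts up the slope.
Equilibrium along the incline: F + μ_s N = mg sin 51°, so F = 66.327 − 25.244 = 41.083 N.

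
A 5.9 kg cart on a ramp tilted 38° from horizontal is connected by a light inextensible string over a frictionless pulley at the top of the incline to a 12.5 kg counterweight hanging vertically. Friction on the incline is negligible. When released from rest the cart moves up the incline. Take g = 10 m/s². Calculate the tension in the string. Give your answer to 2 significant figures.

65 N

For the cart on the incline: the weight component along the slope is m₁g sin 38° = 5.9 × 10 × 0.6157 = 36.326 N and the normal force is N = m₁g cos 38° = 46.493 N.
Newton's second law for the cart (up-slope positive): T − 36.326 = 5.9 a. For the hanging counterweight (downward positive): 12.5 × 10 − T = 12.5 a.
Adding the two equations eliminates T: 88.674 = 18.4 a, so a = 4.8192 m/s².
Then from the hanging counterweight's equation, T = 12.5 × (10 − 4.8192) = 64.760 N.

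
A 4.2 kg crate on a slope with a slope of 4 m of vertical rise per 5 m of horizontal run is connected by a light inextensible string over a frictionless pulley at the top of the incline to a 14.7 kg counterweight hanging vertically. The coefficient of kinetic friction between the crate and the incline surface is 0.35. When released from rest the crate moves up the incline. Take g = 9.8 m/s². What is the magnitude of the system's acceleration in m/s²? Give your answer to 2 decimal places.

5.67 m/s²

For the crate on the incline: the weight component along the slope is m₁g sin 38.66° = 4.2 × 9.8 × 0.6247 = 25.713 N and the normal force is N = m₁g cos 38.66° = 32.141 N.
Kinetic friction opposes the crate's motion up the incline: f = μN = 0.35 × 32.141 = 11.249 N acting down the slope.
Newton's second law for the crate (up-slope positive): T − 25.713 − 11.249 = 4.2 a. For the hanging counterweight (downward positive): 14.7 × 9.8 − T = 14.7 a.
Adding the two equations eliminates T: 107.098 = 18.9 a, so a = 5.6666 m/s².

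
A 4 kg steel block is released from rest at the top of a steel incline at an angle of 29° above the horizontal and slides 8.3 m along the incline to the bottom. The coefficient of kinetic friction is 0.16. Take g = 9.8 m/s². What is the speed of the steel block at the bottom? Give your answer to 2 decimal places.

The weight component along the incline is mg sin 29° = 19.005 N and the normal force is N = mg cos 29° = 34.285 N.
Friction up the slope is f = μN = 0.16 × 34.285 = 5.486 N, so the net downslope force is 19.005 − 5.486 = 13.519 N and a = 13.519 / 4 = 3.3798 m/s².
Starting from rest over a distance of 8.3 m, v² = 2aL = 2 × 3.3798 × 8.3 = 56.1047, so v = 7.4903 m/s.

7.49 m/s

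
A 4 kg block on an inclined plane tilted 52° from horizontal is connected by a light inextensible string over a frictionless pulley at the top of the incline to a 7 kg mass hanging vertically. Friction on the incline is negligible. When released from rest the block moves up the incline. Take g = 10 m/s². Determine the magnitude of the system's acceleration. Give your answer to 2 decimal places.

3.50 m/s²

For the block on the incline: the weight component along the slope is m₁g sin 52° = 4 × 10 × 0.7880 = 31.520 N and the normal force is N = m₁g cos 52° = 24.626 N.
Newton's second law for the block (up-slope positive): T − 31.520 = 4 a. For the hanging mass (downward positive): 7 × 10 − T = 7 a.
Adding the two equations eliminates T: 38.480 = 11 a, so a = 3.4982 m/s².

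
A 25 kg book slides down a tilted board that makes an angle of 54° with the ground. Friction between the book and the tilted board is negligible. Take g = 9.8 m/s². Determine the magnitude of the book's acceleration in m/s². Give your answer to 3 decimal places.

Resolving the weight along the incline: the component pulling the book down the slope is mg sin 54° = 25 × 9.8 × 0.8090 = 198.205 N, and the normal force is N = mg cos 54° = 25 × 9.8 × 0.5878 = 144.011 N.
With no friction the net force along the incline is 198.205 N, so a = g sin 54° = 198.205 / 25 = 7.9282 m/s².

7.928 m/s²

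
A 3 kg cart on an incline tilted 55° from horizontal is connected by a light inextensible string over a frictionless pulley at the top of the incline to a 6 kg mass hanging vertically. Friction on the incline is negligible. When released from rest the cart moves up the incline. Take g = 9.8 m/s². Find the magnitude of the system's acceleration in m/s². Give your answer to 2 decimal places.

For the cart on the incline: the weight component along the slope is m₁g sin 55° = 3 × 9.8 × 0.8192 = 24.084 N and the normal force is N = m₁g cos 55° = 16.863 N.
Newton's second law for the cart (up-slope positive): T − 24.084 = 3 a. For the hanging mass (downward positive): 6 × 9.8 − T = 6 a.
Adding the two equations eliminates T: 34.716 = 9 a, so a = 3.8573 m/s².

3.86 m/s²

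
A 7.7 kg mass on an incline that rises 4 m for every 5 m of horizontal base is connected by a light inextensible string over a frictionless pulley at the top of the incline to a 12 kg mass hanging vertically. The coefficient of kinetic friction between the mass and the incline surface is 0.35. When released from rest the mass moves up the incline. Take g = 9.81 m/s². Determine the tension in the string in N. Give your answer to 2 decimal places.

For the mass on the incline: the weight component along the slope is m₁g sin 38.66° = 7.7 × 9.81 × 0.6247 = 47.188 N and the normal force is N = m₁g cos 38.66° = 58.984 N.
Kinetic friction opposes the mass's motion up the incline: f = μN = 0.35 × 58.984 = 20.644 N acting down the slope.
Newton's second law for the mass (up-slope positive): T − 47.188 − 20.644 = 7.7 a. For the hanging mass (downward positive): 12 × 9.81 − T = 12 a.
Adding the two equations eliminates T: 49.888 = 19.7 a, so a = 2.5324 m/s².
Then from the hanging mass's equation, T = 12 × (9.81 − 2.5324) = 87.331 N.

87.33 N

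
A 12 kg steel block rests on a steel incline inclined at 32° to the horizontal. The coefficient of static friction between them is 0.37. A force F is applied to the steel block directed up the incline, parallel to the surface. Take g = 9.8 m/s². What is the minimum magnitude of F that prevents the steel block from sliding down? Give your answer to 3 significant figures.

25.4 N

The normal force is N = mg cos 32° = 99.730 N. With F at its minimum the steel block is on the verge of sliding down, so static friction is at its maximum μ_s N = 0.37 × 99.730 = 36.900 N and acts up the slope.
Equilibrium along the incline: F + μ_s N = mg sin 32°, so F = 62.319 − 36.900 = 25.419 N.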